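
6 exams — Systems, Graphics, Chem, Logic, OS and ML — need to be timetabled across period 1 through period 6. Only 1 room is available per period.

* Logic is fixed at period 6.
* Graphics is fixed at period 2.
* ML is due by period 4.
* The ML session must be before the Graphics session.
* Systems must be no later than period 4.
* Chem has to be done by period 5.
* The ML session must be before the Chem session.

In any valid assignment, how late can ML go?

ML's own window allows nothing later than period 4; downstream work caps ML at period 1.
ML at period 1 is achievable: ML -> period 1; Chem -> period 4; Systems -> period 3; Graphics -> period 2; OS -> period 5; Logic -> period 6.

period 1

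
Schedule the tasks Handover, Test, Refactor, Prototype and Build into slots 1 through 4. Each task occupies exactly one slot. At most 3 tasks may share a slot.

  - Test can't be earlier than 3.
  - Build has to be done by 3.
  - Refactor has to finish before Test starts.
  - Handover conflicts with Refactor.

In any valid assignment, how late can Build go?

Build's own window allows nothing later than 3.
Build at 3 is achievable: Build -> 3, Prototype -> 1, Test -> 3, Refactor -> 1, Handover -> 2.

3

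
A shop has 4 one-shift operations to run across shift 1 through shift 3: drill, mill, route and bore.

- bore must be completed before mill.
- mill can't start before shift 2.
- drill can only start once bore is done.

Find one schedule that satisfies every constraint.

mill -> shift 2, bore -> shift 1, drill -> shift 2, route -> shift 1

Checking: bore(shift 1) before drill(shift 2); bore(shift 1) before mill(shift 2); mill=shift 2 in [shift 2,shift 3].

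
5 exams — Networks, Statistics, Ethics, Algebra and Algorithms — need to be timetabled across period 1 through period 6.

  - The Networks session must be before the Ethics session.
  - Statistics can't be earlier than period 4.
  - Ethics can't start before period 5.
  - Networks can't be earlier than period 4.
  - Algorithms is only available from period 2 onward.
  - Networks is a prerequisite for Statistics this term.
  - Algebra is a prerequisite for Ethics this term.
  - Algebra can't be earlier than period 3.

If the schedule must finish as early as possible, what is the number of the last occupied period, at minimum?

The precedence chain requires at least 2 distinct periods.
Ethics can't be placed before period 5, so the schedule must run through at least period 5.
5 works (last occupied period: period 5): for example Algebra=period 3, Algorithms=period 2, Statistics=period 5, Networks=period 4, Ethics=period 5.

period 5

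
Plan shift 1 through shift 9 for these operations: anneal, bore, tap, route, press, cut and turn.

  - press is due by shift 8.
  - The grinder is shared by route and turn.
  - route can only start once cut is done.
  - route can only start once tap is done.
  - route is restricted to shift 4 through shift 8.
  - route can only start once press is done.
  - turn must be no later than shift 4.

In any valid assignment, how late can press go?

Press's own window allows nothing later than shift 8; downstream work caps press at shift 7.
press at shift 7 is achievable: anneal -> shift 1; tap -> shift 1; route -> shift 8; turn -> shift 1; press -> shift 7; bore -> shift 1; cut -> shift 1.

shift 7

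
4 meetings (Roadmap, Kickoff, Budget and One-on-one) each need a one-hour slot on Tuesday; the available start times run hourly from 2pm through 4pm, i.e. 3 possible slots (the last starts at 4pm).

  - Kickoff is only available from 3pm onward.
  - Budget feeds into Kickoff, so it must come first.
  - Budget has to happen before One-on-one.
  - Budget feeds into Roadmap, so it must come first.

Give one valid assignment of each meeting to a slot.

Budget -> 2pm; One-on-one -> 3pm; Roadmap -> 3pm; Kickoff -> 3pm

Checking: Budget(2pm) before One-on-one(3pm); Budget(2pm) before Roadmap(3pm); Budget(2pm) before Kickoff(3pm); Kickoff=3pm in [3pm,4pm].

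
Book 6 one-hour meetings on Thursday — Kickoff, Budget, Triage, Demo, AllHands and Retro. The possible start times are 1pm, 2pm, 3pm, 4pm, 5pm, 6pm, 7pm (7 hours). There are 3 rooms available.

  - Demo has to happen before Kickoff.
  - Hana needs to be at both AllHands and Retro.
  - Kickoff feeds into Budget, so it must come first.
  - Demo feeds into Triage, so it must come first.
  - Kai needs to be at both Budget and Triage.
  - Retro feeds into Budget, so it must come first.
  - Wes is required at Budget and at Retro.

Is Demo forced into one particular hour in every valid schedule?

No

Demo can be 1pm (e.g. Triage in 2pm, Demo in 1pm, Budget in 3pm, Retro in 1pm, Kickoff in 2pm, AllHands in 2pm) or 2pm (e.g. AllHands -> 2pm, Demo -> 2pm, Triage -> 3pm, Kickoff -> 3pm, Budget -> 4pm, Retro -> 1pm).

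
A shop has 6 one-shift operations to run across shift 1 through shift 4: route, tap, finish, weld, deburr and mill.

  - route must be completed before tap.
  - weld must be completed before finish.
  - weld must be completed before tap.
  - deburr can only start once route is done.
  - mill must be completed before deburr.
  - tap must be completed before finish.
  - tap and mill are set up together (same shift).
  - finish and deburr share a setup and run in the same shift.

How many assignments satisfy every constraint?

6

Splitting on route: it can be shift 1 (4), shift 2 (2). Listing each branch's schedules as (tap, finish, weld, deburr, mill) by shift number:
route=shift 1: (2,3,1,3,2) (2,4,1,4,2) (3,4,1,4,3) (3,4,2,4,3) — 4.
route=shift 2: (3,4,1,4,3) (3,4,2,4,3) — 2.
Summing: 4 + 2 = 6.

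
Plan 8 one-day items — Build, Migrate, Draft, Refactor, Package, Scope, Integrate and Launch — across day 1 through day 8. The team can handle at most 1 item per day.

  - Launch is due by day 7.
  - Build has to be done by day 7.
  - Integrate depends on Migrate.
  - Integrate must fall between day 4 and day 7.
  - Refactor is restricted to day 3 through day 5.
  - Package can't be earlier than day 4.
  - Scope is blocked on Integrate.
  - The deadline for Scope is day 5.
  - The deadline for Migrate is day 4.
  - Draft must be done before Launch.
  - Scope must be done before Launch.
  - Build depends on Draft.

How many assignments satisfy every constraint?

4

Enumerating: Integrate=day 4; Package=day 8; Refactor=day 3; Scope=day 5; Draft=day 2; Build=day 7; Launch=day 6; Migrate=day 1 | Refactor -> day 3, Build -> day 6, Draft -> day 2, Package -> day 8, Integrate -> day 4, Scope -> day 5, Launch -> day 7, Migrate -> day 1 | Draft -> day 1; Scope -> day 5; Integrate -> day 4; Package -> day 8; Refactor -> day 3; Build -> day 7; Launch -> day 6; Migrate -> day 2 | Launch=day 7, Integrate=day 4, Scope=day 5, Migrate=day 2, Draft=day 1, Package=day 8, Build=day 6, Refactor=day 3.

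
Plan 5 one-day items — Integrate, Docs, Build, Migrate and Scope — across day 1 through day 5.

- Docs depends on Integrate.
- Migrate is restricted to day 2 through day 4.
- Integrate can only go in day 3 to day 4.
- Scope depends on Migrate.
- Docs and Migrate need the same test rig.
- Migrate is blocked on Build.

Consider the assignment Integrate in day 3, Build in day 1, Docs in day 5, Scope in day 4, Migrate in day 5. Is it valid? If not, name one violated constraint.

No — it violates: Docs and Migrate need the same test rig

Migrate is restricted to day 2 through day 4 — violated.
Docs depends on Integrate — holds.
Integrate can only go in day 3 to day 4 — holds.
Scope depends on Migrate — violated.
Docs and Migrate need the same test rig — violated.
Migrate is blocked on Build — holds.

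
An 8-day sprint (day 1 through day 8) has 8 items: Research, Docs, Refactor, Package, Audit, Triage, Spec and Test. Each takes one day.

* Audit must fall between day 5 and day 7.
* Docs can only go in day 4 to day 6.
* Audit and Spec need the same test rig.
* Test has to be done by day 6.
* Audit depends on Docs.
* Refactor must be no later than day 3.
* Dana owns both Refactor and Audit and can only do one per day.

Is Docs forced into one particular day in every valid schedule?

No

Docs can be day 4 (e.g. Spec=day 1, Triage=day 1, Docs=day 4, Research=day 1, Package=day 1, Refactor=day 1, Test=day 1, Audit=day 5) or day 5 (e.g. Research=day 1, Spec=day 1, Test=day 1, Audit=day 6, Package=day 1, Docs=day 5, Refactor=day 1, Triage=day 1).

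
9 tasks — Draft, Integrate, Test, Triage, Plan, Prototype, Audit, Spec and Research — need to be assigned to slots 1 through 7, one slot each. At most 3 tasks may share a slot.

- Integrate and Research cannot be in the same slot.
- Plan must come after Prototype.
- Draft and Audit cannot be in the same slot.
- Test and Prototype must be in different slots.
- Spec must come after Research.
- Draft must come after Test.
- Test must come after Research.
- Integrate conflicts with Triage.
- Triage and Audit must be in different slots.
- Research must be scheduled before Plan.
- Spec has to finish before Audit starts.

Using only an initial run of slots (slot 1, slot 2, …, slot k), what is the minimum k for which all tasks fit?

4

The precedence chain requires at least 3 distinct slots.
With at most 3 per slot and 9 tasks, at least 3 slots are needed.
Could 3 slots be enough, i.e. nothing placed later than 3? No: Draft must come after Test (at 1 or later) → {2, 3}; Test must come before Draft (at 3 or earlier) → {1, 2}; Plan must come after Prototype (at 1 or later) → {2, 3}; Research must come before Plan (at 3 or earlier) → {1, 2}; Spec must come after Research (at 1 or later) → {2, 3}; Test must come after Research (at 1 or later) → {2}; Audit must come after Spec (at 2 or later) → {3}; Draft can't share with Audit (3) → {2}; Draft must come after Test (at 2 or later) → nothing is left.
So 3 slots is not enough.
4 works (last occupied slot: 4): for example Prototype=1; Integrate=3; Plan=2; Audit=4; Draft=3; Spec=2; Research=1; Triage=1; Test=2.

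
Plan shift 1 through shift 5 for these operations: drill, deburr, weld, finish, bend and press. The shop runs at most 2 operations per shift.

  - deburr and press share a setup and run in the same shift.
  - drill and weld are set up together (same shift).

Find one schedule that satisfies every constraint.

drill=shift 1, finish=shift 3, bend=shift 3, deburr=shift 2, press=shift 2, weld=shift 1

Checking: deburr = press = shift 2; drill = weld = shift 1; max 2 per shift (cap 2).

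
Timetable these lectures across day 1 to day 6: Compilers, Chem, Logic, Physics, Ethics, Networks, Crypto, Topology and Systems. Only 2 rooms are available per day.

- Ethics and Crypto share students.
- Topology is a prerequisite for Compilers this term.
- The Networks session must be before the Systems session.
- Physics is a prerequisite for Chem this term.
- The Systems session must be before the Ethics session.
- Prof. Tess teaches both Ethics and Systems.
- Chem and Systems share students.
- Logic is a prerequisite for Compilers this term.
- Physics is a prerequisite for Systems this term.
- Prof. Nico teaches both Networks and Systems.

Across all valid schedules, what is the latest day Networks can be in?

Downstream work caps Networks at day 4.
Networks at day 4 is achievable: Physics=day 2, Crypto=day 3, Ethics=day 6, Compilers=day 2, Systems=day 5, Chem=day 3, Topology=day 1, Networks=day 4, Logic=day 1.

day 4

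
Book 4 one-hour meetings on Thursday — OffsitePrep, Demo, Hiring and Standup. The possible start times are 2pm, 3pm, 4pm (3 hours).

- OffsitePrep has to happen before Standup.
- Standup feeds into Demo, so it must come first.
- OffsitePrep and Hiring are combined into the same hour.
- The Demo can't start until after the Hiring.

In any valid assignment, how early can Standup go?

Precedence pushes Standup to at least 3pm; downstream work caps Standup at 3pm.
Standup at 3pm is achievable: OffsitePrep in 2pm, Demo in 4pm, Standup in 3pm, Hiring in 2pm.

3pm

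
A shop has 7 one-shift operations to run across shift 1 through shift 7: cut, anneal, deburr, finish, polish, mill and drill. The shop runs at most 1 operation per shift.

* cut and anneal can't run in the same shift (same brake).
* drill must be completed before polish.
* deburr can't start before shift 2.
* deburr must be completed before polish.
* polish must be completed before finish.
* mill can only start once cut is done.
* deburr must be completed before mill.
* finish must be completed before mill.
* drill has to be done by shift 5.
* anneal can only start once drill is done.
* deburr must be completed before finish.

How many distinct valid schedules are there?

Splitting on deburr: it can be shift 2 (19), shift 3 (11), shift 4 (3). Listing each branch's schedules as (cut, anneal, finish, polish, mill, drill) by shift number:
deburr=shift 2: (1,4,6,5,7,3) (1,5,6,4,7,3) (1,6,5,4,7,3) (1,7,5,4,6,3) (3,4,6,5,7,1) (3,5,6,4,7,1) (3,6,5,4,7,1) (3,7,5,4,6,1) (4,3,6,5,7,1) (4,5,6,3,7,1) (4,6,5,3,7,1) (4,7,5,3,6,1) (5,3,6,4,7,1) (5,4,6,3,7,1) (5,6,4,3,7,1) (5,7,4,3,6,1) (6,3,5,4,7,1) (6,4,5,3,7,1) (6,5,4,3,7,1) — 19.
deburr=shift 3: (1,4,6,5,7,2) (1,5,6,4,7,2) (1,6,5,4,7,2) (1,7,5,4,6,2) (2,4,6,5,7,1) (2,5,6,4,7,1) (2,6,5,4,7,1) (2,7,5,4,6,1) (4,2,6,5,7,1) (5,2,6,4,7,1) (6,2,5,4,7,1) — 11.
deburr=shift 4: (1,3,6,5,7,2) (2,3,6,5,7,1) (3,2,6,5,7,1) — 3.
Summing: 19 + 11 + 3 = 33.

33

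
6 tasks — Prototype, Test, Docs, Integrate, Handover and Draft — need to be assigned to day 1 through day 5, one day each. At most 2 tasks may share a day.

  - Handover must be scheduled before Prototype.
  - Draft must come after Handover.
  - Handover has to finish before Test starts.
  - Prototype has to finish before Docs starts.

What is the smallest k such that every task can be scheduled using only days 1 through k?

3 days

The precedence chain requires at least 3 distinct days.
With at most 2 per day and 6 tasks, at least 3 days are needed.
3 works (last occupied day: day 3): for example Prototype=day 2; Handover=day 1; Test=day 2; Integrate=day 1; Draft=day 3; Docs=day 3.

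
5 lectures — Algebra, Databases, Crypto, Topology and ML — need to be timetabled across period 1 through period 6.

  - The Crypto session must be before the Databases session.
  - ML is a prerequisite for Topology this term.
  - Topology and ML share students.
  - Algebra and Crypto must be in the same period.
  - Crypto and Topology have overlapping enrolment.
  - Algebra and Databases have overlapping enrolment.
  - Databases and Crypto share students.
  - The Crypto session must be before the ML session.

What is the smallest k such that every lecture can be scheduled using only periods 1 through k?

The precedence chain requires at least 3 distinct periods.
3 works (last occupied period: period 3): for example ML=period 2, Topology=period 3, Crypto=period 1, Databases=period 2, Algebra=period 1.

3 periods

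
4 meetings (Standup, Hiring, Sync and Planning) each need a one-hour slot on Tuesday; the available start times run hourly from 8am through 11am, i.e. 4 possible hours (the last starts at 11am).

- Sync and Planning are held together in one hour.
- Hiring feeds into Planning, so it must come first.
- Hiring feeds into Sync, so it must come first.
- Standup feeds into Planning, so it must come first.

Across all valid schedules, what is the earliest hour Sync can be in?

9am

Precedence pushes Sync to at least 9am.
Sync at 9am is achievable: Planning=9am, Standup=8am, Sync=9am, Hiring=8am.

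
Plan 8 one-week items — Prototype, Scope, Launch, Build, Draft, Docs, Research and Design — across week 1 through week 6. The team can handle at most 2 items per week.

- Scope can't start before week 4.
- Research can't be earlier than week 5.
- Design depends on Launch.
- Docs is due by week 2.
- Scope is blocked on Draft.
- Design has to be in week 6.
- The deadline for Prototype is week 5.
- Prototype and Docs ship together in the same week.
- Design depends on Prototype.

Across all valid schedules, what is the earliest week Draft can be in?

week 1

Downstream work caps Draft at week 5.
Draft at week 1 is achievable: Prototype in week 2; Launch in week 1; Scope in week 4; Build in week 3; Draft in week 1; Research in week 5; Docs in week 2; Design in week 6.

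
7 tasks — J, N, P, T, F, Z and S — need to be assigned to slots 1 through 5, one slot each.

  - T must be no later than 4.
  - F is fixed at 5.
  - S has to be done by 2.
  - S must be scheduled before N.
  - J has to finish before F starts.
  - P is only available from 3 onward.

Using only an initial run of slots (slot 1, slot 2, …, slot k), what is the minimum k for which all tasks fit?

5

The precedence chain requires at least 2 distinct slots.
F can't be placed before 5, so the schedule must run through at least slot 5.
5 works (last occupied slot: 5): for example F in 5, Z in 1, T in 1, S in 1, P in 3, N in 2, J in 1.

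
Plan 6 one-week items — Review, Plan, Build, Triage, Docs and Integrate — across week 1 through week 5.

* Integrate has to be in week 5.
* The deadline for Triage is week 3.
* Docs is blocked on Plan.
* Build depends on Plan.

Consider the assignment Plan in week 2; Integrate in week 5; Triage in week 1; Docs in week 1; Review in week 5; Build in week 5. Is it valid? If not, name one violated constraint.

No. Docs is blocked on Plan is not satisfied.

Build depends on Plan — holds.
The deadline for Triage is week 3 — holds.
Integrate has to be in week 5 — holds.
Docs is blocked on Plan — violated.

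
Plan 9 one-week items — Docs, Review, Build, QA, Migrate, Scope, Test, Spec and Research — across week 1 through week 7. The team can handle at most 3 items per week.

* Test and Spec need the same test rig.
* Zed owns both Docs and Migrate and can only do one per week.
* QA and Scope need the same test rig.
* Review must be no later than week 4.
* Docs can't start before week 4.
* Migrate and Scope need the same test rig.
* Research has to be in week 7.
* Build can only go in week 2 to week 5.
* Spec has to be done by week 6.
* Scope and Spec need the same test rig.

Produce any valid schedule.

Build=week 2; Research=week 7; Scope=week 3; Review=week 1; QA=week 1; Docs=week 4; Spec=week 1; Test=week 2; Migrate=week 2

Checking: Docs(week 4) != Migrate(week 2); QA(week 1) != Scope(week 3); Scope(week 3) != Spec(week 1); Test(week 2) != Spec(week 1); Migrate(week 2) != Scope(week 3); Review=week 1 in [week 1,week 4]; Research=week 7 in [week 7,week 7]; Docs=week 4 in [week 4,week 7]; Build=week 2 in [week 2,week 5]; Spec=week 1 in [week 1,week 6]; max 3 per week (cap 3).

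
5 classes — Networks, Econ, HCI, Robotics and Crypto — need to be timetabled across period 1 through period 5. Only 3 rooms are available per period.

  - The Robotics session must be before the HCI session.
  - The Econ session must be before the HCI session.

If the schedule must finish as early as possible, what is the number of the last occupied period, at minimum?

The precedence chain requires at least 2 distinct periods.
With at most 3 per period and 5 classes, at least 2 periods are needed.
2 works (last occupied period: period 2): for example Crypto in period 2, Econ in period 1, HCI in period 2, Robotics in period 1, Networks in period 1.

2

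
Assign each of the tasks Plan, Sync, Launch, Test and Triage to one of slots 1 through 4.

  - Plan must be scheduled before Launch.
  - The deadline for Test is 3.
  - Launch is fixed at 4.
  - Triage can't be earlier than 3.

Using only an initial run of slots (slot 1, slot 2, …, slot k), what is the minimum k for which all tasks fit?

4 slots

The precedence chain requires at least 2 distinct slots.
Launch can't be placed before 4, so the schedule must run through at least slot 4.
4 works (last occupied slot: 4): for example Plan in 1; Test in 1; Sync in 1; Triage in 3; Launch in 4.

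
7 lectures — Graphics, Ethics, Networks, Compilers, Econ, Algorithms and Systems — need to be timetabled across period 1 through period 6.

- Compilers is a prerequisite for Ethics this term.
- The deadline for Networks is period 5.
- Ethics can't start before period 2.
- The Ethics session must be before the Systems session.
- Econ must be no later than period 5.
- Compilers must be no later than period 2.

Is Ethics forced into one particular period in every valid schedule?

Ethics can be period 2 (e.g. Graphics -> period 1, Algorithms -> period 1, Compilers -> period 1, Networks -> period 1, Systems -> period 3, Ethics -> period 2, Econ -> period 1) or period 3 (e.g. Ethics in period 3, Systems in period 4, Compilers in period 1, Algorithms in period 1, Econ in period 1, Networks in period 1, Graphics in period 1).

No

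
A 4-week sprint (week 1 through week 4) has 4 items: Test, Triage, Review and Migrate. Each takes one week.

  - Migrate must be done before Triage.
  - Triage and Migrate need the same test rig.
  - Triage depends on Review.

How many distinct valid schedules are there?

56

Splitting on Test: it can be week 1 (14), week 2 (14), week 3 (14), week 4 (14). Listing each branch's schedules as (Triage, Review, Migrate) by week number:
Test=week 1: (2,1,1) (3,1,1) (3,1,2) (3,2,1) (3,2,2) (4,1,1) (4,1,2) (4,1,3) (4,2,1) (4,2,2) (4,2,3) (4,3,1) (4,3,2) (4,3,3) — 14.
Test=week 2: (2,1,1) (3,1,1) (3,1,2) (3,2,1) (3,2,2) (4,1,1) (4,1,2) (4,1,3) (4,2,1) (4,2,2) (4,2,3) (4,3,1) (4,3,2) (4,3,3) — 14.
Test=week 3: (2,1,1) (3,1,1) (3,1,2) (3,2,1) (3,2,2) (4,1,1) (4,1,2) (4,1,3) (4,2,1) (4,2,2) (4,2,3) (4,3,1) (4,3,2) (4,3,3) — 14.
Test=week 4: (2,1,1) (3,1,1) (3,1,2) (3,2,1) (3,2,2) (4,1,1) (4,1,2) (4,1,3) (4,2,1) (4,2,2) (4,2,3) (4,3,1) (4,3,2) (4,3,3) — 14.
Summing: 14 + 14 + 14 + 14 = 56.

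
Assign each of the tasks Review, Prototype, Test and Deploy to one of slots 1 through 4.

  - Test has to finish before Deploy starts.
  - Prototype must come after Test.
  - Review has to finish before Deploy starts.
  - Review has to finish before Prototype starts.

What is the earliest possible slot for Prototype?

Precedence pushes Prototype to at least 2.
Prototype at 2 is achievable: Deploy=2; Prototype=2; Review=1; Test=1.

2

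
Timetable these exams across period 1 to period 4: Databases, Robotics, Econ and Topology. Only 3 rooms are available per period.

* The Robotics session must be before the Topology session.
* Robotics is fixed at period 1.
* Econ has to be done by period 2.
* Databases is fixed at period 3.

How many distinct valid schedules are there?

Splitting on Econ: it can be period 1 (3), period 2 (3). Listing each branch's schedules as (Databases, Robotics, Topology) by period number:
Econ=period 1: (3,1,2) (3,1,3) (3,1,4) — 3.
Econ=period 2: (3,1,2) (3,1,3) (3,1,4) — 3.
Summing: 3 + 3 = 6.

6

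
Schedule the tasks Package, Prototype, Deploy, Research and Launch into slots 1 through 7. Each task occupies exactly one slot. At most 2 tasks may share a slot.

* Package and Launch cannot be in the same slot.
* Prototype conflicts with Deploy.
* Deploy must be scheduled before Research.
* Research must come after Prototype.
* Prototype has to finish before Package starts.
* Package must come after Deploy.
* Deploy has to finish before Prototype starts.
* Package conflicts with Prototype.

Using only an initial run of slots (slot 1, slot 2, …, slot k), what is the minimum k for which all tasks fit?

3 slots

The precedence chain requires at least 3 distinct slots.
With at most 2 per slot and 5 tasks, at least 3 slots are needed.
3 works (last occupied slot: 3): for example Package -> 3; Deploy -> 1; Prototype -> 2; Research -> 3; Launch -> 1.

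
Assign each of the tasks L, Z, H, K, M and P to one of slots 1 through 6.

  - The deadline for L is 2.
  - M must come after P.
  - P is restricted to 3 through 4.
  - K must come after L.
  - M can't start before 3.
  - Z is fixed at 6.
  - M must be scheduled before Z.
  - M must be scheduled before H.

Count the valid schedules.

36

Splitting on L: it can be 1 (20), 2 (16). Listing each branch's schedules as (Z, H, K, M, P):
L=1: (6,5,2,4,3) (6,5,3,4,3) (6,5,4,4,3) (6,5,5,4,3) (6,5,6,4,3) (6,6,2,4,3) (6,6,2,5,3) (6,6,2,5,4) (6,6,3,4,3) (6,6,3,5,3) (6,6,3,5,4) (6,6,4,4,3) (6,6,4,5,3) (6,6,4,5,4) (6,6,5,4,3) (6,6,5,5,3) (6,6,5,5,4) (6,6,6,4,3) (6,6,6,5,3) (6,6,6,5,4) — 20.
L=2: (6,5,3,4,3) (6,5,4,4,3) (6,5,5,4,3) (6,5,6,4,3) (6,6,3,4,3) (6,6,3,5,3) (6,6,3,5,4) (6,6,4,4,3) (6,6,4,5,3) (6,6,4,5,4) (6,6,5,4,3) (6,6,5,5,3) (6,6,5,5,4) (6,6,6,4,3) (6,6,6,5,3) (6,6,6,5,4) — 16.
Summing: 20 + 16 = 36.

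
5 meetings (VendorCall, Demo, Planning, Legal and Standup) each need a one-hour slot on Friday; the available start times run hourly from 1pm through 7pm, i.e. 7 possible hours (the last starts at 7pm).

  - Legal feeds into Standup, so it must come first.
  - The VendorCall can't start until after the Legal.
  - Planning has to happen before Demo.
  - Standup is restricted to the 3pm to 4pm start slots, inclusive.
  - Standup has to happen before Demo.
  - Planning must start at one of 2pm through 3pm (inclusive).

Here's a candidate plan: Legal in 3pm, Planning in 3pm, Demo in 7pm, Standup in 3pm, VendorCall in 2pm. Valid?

The VendorCall can't start until after the Legal — violated.
Standup has to happen before Demo — holds.
Planning has to happen before Demo — holds.
Standup is restricted to the 3pm to 4pm start slots, inclusive — holds.
Legal feeds into Standup, so it must come first — violated.
Planning must start at one of 2pm through 3pm (inclusive) — holds.

No. The VendorCall can't start until after the Legal is not satisfied.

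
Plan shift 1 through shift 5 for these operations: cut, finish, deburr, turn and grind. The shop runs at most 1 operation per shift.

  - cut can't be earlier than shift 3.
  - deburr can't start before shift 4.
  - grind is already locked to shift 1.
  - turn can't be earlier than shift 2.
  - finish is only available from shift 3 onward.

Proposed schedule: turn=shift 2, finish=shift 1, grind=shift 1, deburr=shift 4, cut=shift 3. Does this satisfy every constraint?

cut can't be earlier than shift 3 — holds.
deburr can't start before shift 4 — holds.
The shop runs at most 1 operation per shift — violated.
finish is only available from shift 3 onward — violated.
grind is already locked to shift 1 — holds.
turn can't be earlier than shift 2 — holds.

No. finish is only available from shift 3 onward is not satisfied.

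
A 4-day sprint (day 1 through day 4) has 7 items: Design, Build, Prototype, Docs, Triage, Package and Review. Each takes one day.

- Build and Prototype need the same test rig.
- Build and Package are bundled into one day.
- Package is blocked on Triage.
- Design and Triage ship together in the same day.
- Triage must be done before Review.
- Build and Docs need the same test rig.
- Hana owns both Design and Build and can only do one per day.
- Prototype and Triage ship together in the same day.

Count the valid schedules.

42

Splitting on Design: it can be day 1 (27), day 2 (12), day 3 (3). Listing each branch's schedules as (Build, Prototype, Docs, Triage, Package, Review) by day number:
Design=day 1: (2,1,1,1,2,2) (2,1,1,1,2,3) (2,1,1,1,2,4) (2,1,3,1,2,2) (2,1,3,1,2,3) (2,1,3,1,2,4) (2,1,4,1,2,2) (2,1,4,1,2,3) (2,1,4,1,2,4) (3,1,1,1,3,2) (3,1,1,1,3,3) (3,1,1,1,3,4) (3,1,2,1,3,2) (3,1,2,1,3,3) (3,1,2,1,3,4) (3,1,4,1,3,2) (3,1,4,1,3,3) (3,1,4,1,3,4) (4,1,1,1,4,2) (4,1,1,1,4,3) (4,1,1,1,4,4) (4,1,2,1,4,2) (4,1,2,1,4,3) (4,1,2,1,4,4) (4,1,3,1,4,2) (4,1,3,1,4,3) (4,1,3,1,4,4) — 27.
Design=day 2: (3,2,1,2,3,3) (3,2,1,2,3,4) (3,2,2,2,3,3) (3,2,2,2,3,4) (3,2,4,2,3,3) (3,2,4,2,3,4) (4,2,1,2,4,3) (4,2,1,2,4,4) (4,2,2,2,4,3) (4,2,2,2,4,4) (4,2,3,2,4,3) (4,2,3,2,4,4) — 12.
Design=day 3: (4,3,1,3,4,4) (4,3,2,3,4,4) (4,3,3,3,4,4) — 3.
Summing: 27 + 12 + 3 = 42.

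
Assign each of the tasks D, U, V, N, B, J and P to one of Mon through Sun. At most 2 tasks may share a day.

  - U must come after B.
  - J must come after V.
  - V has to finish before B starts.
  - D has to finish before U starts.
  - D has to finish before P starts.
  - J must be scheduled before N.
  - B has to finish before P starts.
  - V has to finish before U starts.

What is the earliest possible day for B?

Tue

Precedence pushes B to at least Tue; downstream work caps B at Sat.
B at Tue is achievable: N in Thu; D in Mon; B in Tue; J in Tue; P in Wed; V in Mon; U in Wed.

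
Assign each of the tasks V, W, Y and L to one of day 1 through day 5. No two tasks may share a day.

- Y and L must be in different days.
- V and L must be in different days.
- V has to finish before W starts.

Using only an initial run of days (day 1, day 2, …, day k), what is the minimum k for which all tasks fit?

4

The precedence chain requires at least 2 distinct days.
With at most 1 per day and 4 tasks, at least 4 days are needed.
4 works (last occupied day: day 4): for example V=day 1; Y=day 3; L=day 4; W=day 2.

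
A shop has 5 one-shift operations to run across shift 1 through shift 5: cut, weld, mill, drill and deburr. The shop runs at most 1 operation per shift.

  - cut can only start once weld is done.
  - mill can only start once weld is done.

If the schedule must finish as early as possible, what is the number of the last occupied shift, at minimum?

5

The precedence chain requires at least 2 distinct shifts.
With at most 1 per shift and 5 operations, at least 5 shifts are needed.
5 works (last occupied shift: shift 5): for example drill -> shift 4, mill -> shift 3, weld -> shift 1, deburr -> shift 5, cut -> shift 2.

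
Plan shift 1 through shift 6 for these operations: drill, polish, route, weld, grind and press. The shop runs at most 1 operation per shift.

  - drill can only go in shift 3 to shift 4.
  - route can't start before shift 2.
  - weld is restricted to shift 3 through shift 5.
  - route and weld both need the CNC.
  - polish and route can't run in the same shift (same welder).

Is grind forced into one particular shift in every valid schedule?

No

grind can be shift 1 (e.g. press in shift 6; grind in shift 1; weld in shift 4; polish in shift 5; route in shift 2; drill in shift 3) or shift 2 (e.g. drill=shift 3, press=shift 6, route=shift 5, polish=shift 1, grind=shift 2, weld=shift 4).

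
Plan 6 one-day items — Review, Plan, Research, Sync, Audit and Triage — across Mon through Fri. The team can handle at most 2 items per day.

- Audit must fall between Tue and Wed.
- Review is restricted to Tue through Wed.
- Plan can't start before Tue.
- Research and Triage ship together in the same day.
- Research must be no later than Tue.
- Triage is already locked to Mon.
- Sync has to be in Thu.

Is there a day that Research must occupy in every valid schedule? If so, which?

Mon

Research's own window allows nothing later than Tue; Research must be in the same day as Triage, which can't be after Mon, so Research is at most Mon.
So Research is pinned to Mon.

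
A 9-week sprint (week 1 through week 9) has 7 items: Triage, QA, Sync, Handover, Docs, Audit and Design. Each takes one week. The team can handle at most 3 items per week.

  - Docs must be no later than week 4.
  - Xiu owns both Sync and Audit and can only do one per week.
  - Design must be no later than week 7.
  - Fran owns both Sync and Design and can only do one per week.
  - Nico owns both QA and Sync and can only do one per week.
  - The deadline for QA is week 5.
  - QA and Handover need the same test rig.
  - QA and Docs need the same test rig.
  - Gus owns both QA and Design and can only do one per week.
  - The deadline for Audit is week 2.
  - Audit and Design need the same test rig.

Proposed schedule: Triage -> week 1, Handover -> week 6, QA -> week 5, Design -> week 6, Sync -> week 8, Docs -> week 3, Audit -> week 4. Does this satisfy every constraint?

Audit and Design need the same test rig — holds.
Docs must be no later than week 4 — holds.
Nico owns both QA and Sync and can only do one per week — holds.
Xiu owns both Sync and Audit and can only do one per week — holds.
The deadline for QA is week 5 — holds.
The team can handle at most 3 items per week — holds.
Gus owns both QA and Design and can only do one per week — holds.
QA and Docs need the same test rig — holds.
QA and Handover need the same test rig — holds.
The deadline for Audit is week 2 — violated.
Fran owns both Sync and Design and can only do one per week — holds.
Design must be no later than week 7 — holds.

No. The deadline for Audit is week 2 is not satisfied.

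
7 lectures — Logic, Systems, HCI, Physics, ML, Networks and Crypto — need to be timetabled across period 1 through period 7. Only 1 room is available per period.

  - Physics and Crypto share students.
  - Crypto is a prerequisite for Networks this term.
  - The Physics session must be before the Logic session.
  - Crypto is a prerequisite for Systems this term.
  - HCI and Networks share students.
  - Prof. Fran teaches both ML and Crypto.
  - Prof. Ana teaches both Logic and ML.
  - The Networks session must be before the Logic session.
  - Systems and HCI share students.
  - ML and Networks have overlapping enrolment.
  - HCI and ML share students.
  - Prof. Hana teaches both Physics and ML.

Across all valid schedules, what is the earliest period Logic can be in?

period 4

Precedence pushes Logic to at least period 3.
Logic at period 4 is achievable: Networks in period 2; Logic in period 4; ML in period 7; Systems in period 5; HCI in period 6; Physics in period 3; Crypto in period 1.
Nothing earlier works — the conflict and capacity constraints rule out every period before period 4.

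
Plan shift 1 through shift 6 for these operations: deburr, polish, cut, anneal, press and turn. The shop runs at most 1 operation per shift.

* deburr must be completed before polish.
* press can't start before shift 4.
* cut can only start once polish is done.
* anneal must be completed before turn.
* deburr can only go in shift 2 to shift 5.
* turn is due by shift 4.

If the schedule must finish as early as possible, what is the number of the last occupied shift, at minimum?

shift 6

The precedence chain requires at least 3 distinct shifts.
With at most 1 per shift and 6 operations, at least 6 shifts are needed.
press can't be placed before shift 4, so the schedule must run through at least shift 4.
6 works (last occupied shift: shift 6): for example anneal -> shift 1, press -> shift 4, cut -> shift 6, turn -> shift 3, deburr -> shift 2, polish -> shift 5.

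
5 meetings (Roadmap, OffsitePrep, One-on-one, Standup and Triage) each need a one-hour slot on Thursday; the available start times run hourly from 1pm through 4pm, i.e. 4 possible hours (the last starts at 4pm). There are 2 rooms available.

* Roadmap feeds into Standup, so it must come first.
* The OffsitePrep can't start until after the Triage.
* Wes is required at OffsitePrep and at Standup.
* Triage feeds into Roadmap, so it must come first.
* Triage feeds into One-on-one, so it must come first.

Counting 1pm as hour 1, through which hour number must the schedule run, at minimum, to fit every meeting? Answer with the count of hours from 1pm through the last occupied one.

The precedence chain requires at least 3 distinct hours.
With at most 2 per hour and 5 meetings, at least 3 hours are needed.
3 works (last occupied hour: 3pm): for example OffsitePrep -> 2pm, Roadmap -> 2pm, Triage -> 1pm, One-on-one -> 3pm, Standup -> 3pm.

3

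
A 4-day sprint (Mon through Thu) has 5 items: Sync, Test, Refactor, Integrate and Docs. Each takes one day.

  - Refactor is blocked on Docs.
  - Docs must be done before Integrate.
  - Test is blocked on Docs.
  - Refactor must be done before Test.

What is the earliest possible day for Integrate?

Precedence pushes Integrate to at least Tue.
Integrate at Tue is achievable: Test in Wed; Integrate in Tue; Docs in Mon; Sync in Mon; Refactor in Tue.

Tue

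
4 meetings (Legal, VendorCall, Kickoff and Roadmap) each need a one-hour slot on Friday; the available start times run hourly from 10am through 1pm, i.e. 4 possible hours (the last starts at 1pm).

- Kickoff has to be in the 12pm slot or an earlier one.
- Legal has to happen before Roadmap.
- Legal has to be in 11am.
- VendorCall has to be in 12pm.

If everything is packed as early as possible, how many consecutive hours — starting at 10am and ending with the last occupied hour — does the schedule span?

3

The precedence chain requires at least 2 distinct hours.
VendorCall can't be placed before 12pm — that is hour 3 counting from 10am — so the schedule must run through at least 3 hours.
3 works (last occupied hour: 12pm): for example VendorCall in 12pm, Legal in 11am, Roadmap in 12pm, Kickoff in 10am.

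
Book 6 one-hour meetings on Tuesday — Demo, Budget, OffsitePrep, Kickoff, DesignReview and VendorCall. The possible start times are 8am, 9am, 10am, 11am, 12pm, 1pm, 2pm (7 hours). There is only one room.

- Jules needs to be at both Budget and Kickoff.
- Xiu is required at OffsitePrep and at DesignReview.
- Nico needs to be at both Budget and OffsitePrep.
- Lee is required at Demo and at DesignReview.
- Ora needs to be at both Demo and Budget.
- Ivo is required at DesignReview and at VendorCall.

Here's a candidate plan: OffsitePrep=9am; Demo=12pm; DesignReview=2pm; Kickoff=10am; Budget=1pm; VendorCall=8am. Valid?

Yes, all constraints hold

Ora needs to be at both Demo and Budget — holds.
Lee is required at Demo and at DesignReview — holds.
Jules needs to be at both Budget and Kickoff — holds.
There is only one room — holds.
Xiu is required at OffsitePrep and at DesignReview — holds.
Ivo is required at DesignReview and at VendorCall — holds.
Nico needs to be at both Budget and OffsitePrep — holds.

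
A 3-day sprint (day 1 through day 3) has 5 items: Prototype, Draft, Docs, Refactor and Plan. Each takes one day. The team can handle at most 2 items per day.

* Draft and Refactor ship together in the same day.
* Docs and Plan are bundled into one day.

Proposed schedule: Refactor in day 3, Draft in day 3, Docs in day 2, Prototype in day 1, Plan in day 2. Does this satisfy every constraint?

The team can handle at most 2 items per day — holds.
Draft and Refactor ship together in the same day — holds.
Docs and Plan are bundled into one day — holds.

Valid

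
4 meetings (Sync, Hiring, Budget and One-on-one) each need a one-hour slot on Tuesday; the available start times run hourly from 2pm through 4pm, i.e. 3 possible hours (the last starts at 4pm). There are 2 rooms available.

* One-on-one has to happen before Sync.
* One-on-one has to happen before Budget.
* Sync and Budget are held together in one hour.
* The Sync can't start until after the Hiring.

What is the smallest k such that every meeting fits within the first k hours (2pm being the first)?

The precedence chain requires at least 2 distinct hours.
With at most 2 per hour and 4 meetings, at least 2 hours are needed.
2 works (last occupied hour: 3pm): for example Budget in 3pm; Sync in 3pm; Hiring in 2pm; One-on-one in 2pm.

2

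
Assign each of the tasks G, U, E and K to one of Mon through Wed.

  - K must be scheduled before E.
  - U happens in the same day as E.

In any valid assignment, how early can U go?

Tue

U must be in the same day as E, which can't be before Tue, so U is at least Tue.
U at Tue is achievable: U=Tue, G=Mon, K=Mon, E=Tue.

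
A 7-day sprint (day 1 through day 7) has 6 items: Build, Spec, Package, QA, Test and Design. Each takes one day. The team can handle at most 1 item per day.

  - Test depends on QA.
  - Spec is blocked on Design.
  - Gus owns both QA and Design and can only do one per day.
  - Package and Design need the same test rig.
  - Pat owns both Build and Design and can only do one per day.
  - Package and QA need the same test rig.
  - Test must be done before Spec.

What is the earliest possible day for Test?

day 2

Precedence pushes Test to at least day 2; downstream work caps Test at day 6.
Test at day 2 is achievable: Test=day 2; QA=day 1; Package=day 6; Spec=day 4; Build=day 5; Design=day 3.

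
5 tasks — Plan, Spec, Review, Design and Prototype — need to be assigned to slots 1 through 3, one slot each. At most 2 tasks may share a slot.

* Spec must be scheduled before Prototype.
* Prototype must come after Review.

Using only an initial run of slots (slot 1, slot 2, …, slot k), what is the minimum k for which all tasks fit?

3

The precedence chain requires at least 2 distinct slots.
With at most 2 per slot and 5 tasks, at least 3 slots are needed.
3 works (last occupied slot: 3): for example Design in 3, Prototype in 2, Spec in 1, Plan in 2, Review in 1.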